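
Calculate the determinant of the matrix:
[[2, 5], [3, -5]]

For a 2×2 matrix [[a, b], [c, d]], det = ad - bc
det = (2)(-5) - (5)(3) = -10 - 15 = -25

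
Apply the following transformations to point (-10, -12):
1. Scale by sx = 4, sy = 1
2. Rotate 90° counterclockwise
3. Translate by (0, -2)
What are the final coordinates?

Step 1: Scale → (-40, -12)
Step 2: Rotate 90° → (12, -40)
Step 3: Translate → (12, -42)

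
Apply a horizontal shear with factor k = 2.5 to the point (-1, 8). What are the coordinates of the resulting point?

Shear matrix for horizontal shear with factor k = 2.5:
[[1, 2.50], [0, 1]]
Result: (-1, 8) → (19, 8)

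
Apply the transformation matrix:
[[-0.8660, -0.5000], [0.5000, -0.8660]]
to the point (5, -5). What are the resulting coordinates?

Matrix multiplication:
[[-0.8660, -0.5000], [0.5000, -0.8660]] × [5, -5]ᵀ
= [(-0.8660)(5) + (-0.5000)(-5), (0.5000)(5) + (-0.8660)(-5)]ᵀ
= [-1.8300, 6.8300]ᵀ
Result: (-1.8300, 6.8300)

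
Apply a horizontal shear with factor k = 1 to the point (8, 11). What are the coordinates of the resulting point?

Shear matrix for horizontal shear with factor k = 1:
[[1, 1], [0, 1]]
Result: (8, 11) → (19, 11)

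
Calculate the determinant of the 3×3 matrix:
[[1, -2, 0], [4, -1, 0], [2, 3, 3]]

Expansion along first row:
det = 1·det([[-1,0],[3,3]]) - -2·det([[4,0],[2,3]]) + 0·det([[4,-1],[2,3]])
    = 1·(-1·3 - 0·3) - -2·(4·3 - 0·2) + 0·(4·3 - -1·2)
    = 1·-3 - -2·12 + 0·14
    = -3 + 24 + 0 = 21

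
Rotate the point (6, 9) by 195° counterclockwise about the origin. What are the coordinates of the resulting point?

Rotation matrix for 195°: [[cos 195°, -sin 195°], [sin 195°, cos 195°]] ≈ [[-0.965926, 0.258819], [-0.258819, -0.965926]]
[[-0.965926, 0.258819], [-0.258819, -0.965926]] × [6, 9]ᵀ ≈ [-3.4662, -10.2462]ᵀ
Result: (-3.4662, -10.2462)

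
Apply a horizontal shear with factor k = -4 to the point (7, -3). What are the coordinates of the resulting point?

Shear matrix for horizontal shear with factor k = -4:
[[1, -4], [0, 1]]
Result: (7, -3) → (19, -3)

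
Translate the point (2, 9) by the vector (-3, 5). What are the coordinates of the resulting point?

Translation by (-3, 5) (homogeneous matrix [[1, 0, -3], [0, 1, 5], [0, 0, 1]]):
x' = 2 + -3 = -1
y' = 9 + 5 = 14
Result: (-1, 14)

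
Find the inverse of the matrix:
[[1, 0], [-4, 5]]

For [[a,b],[c,d]], inverse = (1/det)·[[d,-b],[-c,a]]
det = (1)(5) - (0)(-4) = 5 - 0 = 5
Inverse = (1/5)·[[5, 0], [4, 1]]
= [[1, 0], [4/5, 1/5]]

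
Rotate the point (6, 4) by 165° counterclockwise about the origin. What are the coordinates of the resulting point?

Rotation matrix for 165°: [[cos 165°, -sin 165°], [sin 165°, cos 165°]] ≈ [[-0.965926, -0.258819], [0.258819, -0.965926]]
[[-0.965926, -0.258819], [0.258819, -0.965926]] × [6, 4]ᵀ ≈ [-6.8308, -2.3108]ᵀ
Result: (-6.8308, -2.3108)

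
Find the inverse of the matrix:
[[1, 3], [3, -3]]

For [[a,b],[c,d]], inverse = (1/det)·[[d,-b],[-c,a]]
det = (1)(-3) - (3)(3) = -3 - 9 = -12
Inverse = (1/-12)·[[-3, -3], [-3, 1]]
= [[1/4, 1/4], [1/4, -1/12]]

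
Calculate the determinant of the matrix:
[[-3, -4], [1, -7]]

For a 2×2 matrix [[a, b], [c, d]], det = ad - bc
det = (-3)(-7) - (-4)(1) = 21 - -4 = 25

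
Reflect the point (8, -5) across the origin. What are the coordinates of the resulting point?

Reflection across origin: (8, -5) → (-8, 5)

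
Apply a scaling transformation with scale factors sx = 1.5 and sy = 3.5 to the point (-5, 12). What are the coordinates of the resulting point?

Scaling matrix:
[[1.50, 0], [0, 3.50]]
Result: (-5 × 1.5, 12 × 3.5) = (-7.5, 42)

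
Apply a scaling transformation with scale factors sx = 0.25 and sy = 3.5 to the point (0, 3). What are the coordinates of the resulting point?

Scaling matrix:
[[0.25, 0], [0, 3.50]]
Result: (0 × 0.25, 3 × 3.5) = (0, 10.5)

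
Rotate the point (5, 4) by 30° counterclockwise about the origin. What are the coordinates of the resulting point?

Rotation matrix for 30°: [[cos 30°, -sin 30°], [sin 30°, cos 30°]] ≈ [[0.866025, -0.500000], [0.500000, 0.866025]]
[[0.866025, -0.500000], [0.500000, 0.866025]] × [5, 4]ᵀ ≈ [2.3301, 5.9641]ᵀ
Result: (2.3301, 5.9641)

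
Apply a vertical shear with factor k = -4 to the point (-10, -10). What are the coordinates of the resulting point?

Shear matrix for vertical shear with factor k = -4:
[[1, 0], [-4, 1]]
Result: (-10, -10) → (-10, 30)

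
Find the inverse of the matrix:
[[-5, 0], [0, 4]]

For [[a,b],[c,d]], inverse = (1/det)·[[d,-b],[-c,a]]
det = (-5)(4) - (0)(0) = -20 - 0 = -20
Inverse = (1/-20)·[[4, 0], [0, -5]]
= [[-1/5, 0], [0, 1/4]]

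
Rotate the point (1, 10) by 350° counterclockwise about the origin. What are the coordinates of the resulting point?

Rotation matrix for 350°: [[cos 350°, -sin 350°], [sin 350°, cos 350°]] ≈ [[0.984808, 0.173648], [-0.173648, 0.984808]]
[[0.984808, 0.173648], [-0.173648, 0.984808]] × [1, 10]ᵀ ≈ [2.7213, 9.6744]ᵀ
Result: (2.7213, 9.6744)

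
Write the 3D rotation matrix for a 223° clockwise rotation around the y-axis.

Rotation matrix for clockwise 223° around y-axis:
A clockwise rotation by 223° is a counterclockwise rotation by -223°.
cos(-223°) = -0.7314, sin(-223°) = 0.6820
Result: [[-0.7314, 0, 0.6820], [0, 1, 0], [-0.6820, 0, -0.7314]]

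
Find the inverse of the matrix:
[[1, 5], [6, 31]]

For [[a,b],[c,d]], inverse = (1/det)·[[d,-b],[-c,a]]
det = (1)(31) - (5)(6) = 31 - 30 = 1
Inverse = [[31, -5], [-6, 1]]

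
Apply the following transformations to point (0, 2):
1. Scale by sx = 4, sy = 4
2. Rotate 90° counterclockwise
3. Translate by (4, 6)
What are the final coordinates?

Step 1: Scale → (0, 8)
Step 2: Rotate 90° → (-8, 0)
Step 3: Translate → (-4, 6)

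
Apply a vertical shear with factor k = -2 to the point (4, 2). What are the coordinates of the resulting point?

Shear matrix for vertical shear with factor k = -2:
[[1, 0], [-2, 1]]
Result: (4, 2) → (4, -6)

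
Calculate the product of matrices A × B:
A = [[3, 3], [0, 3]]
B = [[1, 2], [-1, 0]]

Matrix multiplication:
C[0][0] = 3×1 + 3×-1 = 0
C[0][1] = 3×2 + 3×0 = 6
C[1][0] = 0×1 + 3×-1 = -3
C[1][1] = 0×2 + 3×0 = 0
Result: [[0, 6], [-3, 0]]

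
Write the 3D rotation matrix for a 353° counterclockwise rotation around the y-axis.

Rotation matrix for counterclockwise 353° around y-axis:
cos(353°) = 0.9925, sin(353°) = -0.1219
Result: [[0.9925, 0, -0.1219], [0, 1, 0], [0.1219, 0, 0.9925]]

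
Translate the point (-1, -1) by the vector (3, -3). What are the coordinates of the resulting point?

Translation by (3, -3) (homogeneous matrix [[1, 0, 3], [0, 1, -3], [0, 0, 1]]):
x' = -1 + 3 = 2
y' = -1 + -3 = -4
Result: (2, -4)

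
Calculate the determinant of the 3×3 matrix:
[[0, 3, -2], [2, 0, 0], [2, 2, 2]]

Expansion along first row:
det = 0·det([[0,0],[2,2]]) - 3·det([[2,0],[2,2]]) + -2·det([[2,0],[2,2]])
    = 0·(0·2 - 0·2) - 3·(2·2 - 0·2) + -2·(2·2 - 0·2)
    = 0·0 - 3·4 + -2·4
    = 0 + -12 + -8 = -20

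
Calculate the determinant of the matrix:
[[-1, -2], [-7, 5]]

For a 2×2 matrix [[a, b], [c, d]], det = ad - bc
det = (-1)(5) - (-2)(-7) = -5 - 14 = -19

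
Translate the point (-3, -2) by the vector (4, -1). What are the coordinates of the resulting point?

Translation by (4, -1) (homogeneous matrix [[1, 0, 4], [0, 1, -1], [0, 0, 1]]):
x' = -3 + 4 = 1
y' = -2 + -1 = -3
Result: (1, -3)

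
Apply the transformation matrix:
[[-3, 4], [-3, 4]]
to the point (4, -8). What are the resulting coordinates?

Matrix multiplication:
[[-3, 4], [-3, 4]] × [4, -8]ᵀ
= [(-3)(4) + (4)(-8), (-3)(4) + (4)(-8)]ᵀ
= [-44, -44]ᵀ
Result: (-44, -44)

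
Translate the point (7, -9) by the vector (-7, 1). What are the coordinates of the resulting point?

Translation by (-7, 1) (homogeneous matrix [[1, 0, -7], [0, 1, 1], [0, 0, 1]]):
x' = 7 + -7 = 0
y' = -9 + 1 = -8
Result: (0, -8)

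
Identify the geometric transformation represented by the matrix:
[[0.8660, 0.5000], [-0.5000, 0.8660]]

This matrix represents: rotation by 330° counterclockwise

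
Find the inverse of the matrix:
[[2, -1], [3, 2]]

For [[a,b],[c,d]], inverse = (1/det)·[[d,-b],[-c,a]]
det = (2)(2) - (-1)(3) = 4 - -3 = 7
Inverse = (1/7)·[[2, 1], [-3, 2]]
= [[2/7, 1/7], [-3/7, 2/7]]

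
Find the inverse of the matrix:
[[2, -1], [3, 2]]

For [[a,b],[c,d]], inverse = (1/det)·[[d,-b],[-c,a]]
det = (2)(2) - (-1)(3) = 4 - -3 = 7
Inverse = (1/7)·[[2, 1], [-3, 2]]
= [[2/7, 1/7], [-3/7, 2/7]]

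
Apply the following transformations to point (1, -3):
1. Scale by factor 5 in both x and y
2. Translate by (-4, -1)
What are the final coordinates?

Step 1: Scale (1, -3) by 5 → (5, -15)
Step 2: Translate by (-4, -1) → (1, -16)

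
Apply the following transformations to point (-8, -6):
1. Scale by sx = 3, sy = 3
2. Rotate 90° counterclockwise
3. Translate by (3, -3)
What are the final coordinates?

Step 1: Scale → (-24, -18)
Step 2: Rotate 90° → (18, -24)
Step 3: Translate → (21, -27)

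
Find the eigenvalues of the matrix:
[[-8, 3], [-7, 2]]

Characteristic equation: det(A - λI) = 0
λ² - (trace)λ + (det) = 0
trace = -8 + 2 = -6, det = (-8)(2) - (3)(-7) = 5
λ² - (-6)λ + (5) = 0
λ = (-6 ± √((-6)² - 4·(5))) / 2 = (-6 ± √16) / 2
Solving: λ = -5, -1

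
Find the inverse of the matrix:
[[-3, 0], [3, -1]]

For [[a,b],[c,d]], inverse = (1/det)·[[d,-b],[-c,a]]
det = (-3)(-1) - (0)(3) = 3 - 0 = 3
Inverse = (1/3)·[[-1, 0], [-3, -3]]
= [[-1/3, 0], [-1, -1]]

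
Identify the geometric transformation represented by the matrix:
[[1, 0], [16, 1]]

This matrix represents: vertical shear with factor 16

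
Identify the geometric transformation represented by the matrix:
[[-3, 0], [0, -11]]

This matrix represents: non-uniform scaling by sx = -3, sy = -11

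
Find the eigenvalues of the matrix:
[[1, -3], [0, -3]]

Characteristic equation: det(A - λI) = 0
λ² - (trace)λ + (det) = 0
trace = 1 + -3 = -2, det = (1)(-3) - (-3)(0) = -3
λ² - (-2)λ + (-3) = 0
λ = (-2 ± √((-2)² - 4·(-3))) / 2 = (-2 ± √16) / 2
Solving: λ = -3, 1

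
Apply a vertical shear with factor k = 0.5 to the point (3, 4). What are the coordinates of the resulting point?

Shear matrix for vertical shear with factor k = 0.5:
[[1, 0], [0.50, 1]]
Result: (3, 4) → (3, 5.5)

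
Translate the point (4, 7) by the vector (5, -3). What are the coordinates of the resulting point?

Translation by (5, -3) (homogeneous matrix [[1, 0, 5], [0, 1, -3], [0, 0, 1]]):
x' = 4 + 5 = 9
y' = 7 + -3 = 4
Result: (9, 4)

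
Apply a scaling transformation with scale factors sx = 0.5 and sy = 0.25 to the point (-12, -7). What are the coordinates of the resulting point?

Scaling matrix:
[[0.50, 0], [0, 0.25]]
Result: (-12 × 0.5, -7 × 0.25) = (-6, -1.75)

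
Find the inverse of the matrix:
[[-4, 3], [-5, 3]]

For [[a,b],[c,d]], inverse = (1/det)·[[d,-b],[-c,a]]
det = (-4)(3) - (3)(-5) = -12 - -15 = 3
Inverse = (1/3)·[[3, -3], [5, -4]]
= [[1, -1], [5/3, -4/3]]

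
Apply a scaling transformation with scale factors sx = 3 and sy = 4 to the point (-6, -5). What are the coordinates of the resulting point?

Scaling matrix:
[[3, 0], [0, 4]]
Result: (-6 × 3, -5 × 4) = (-18, -20)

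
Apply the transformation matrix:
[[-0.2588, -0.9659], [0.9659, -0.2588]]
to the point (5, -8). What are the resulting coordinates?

Matrix multiplication:
[[-0.2588, -0.9659], [0.9659, -0.2588]] × [5, -8]ᵀ
= [(-0.2588)(5) + (-0.9659)(-8), (0.9659)(5) + (-0.2588)(-8)]ᵀ
= [6.4332, 6.8999]ᵀ
Result: (6.4332, 6.8999)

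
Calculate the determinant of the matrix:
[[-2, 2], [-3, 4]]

For a 2×2 matrix [[a, b], [c, d]], det = ad - bc
det = (-2)(4) - (2)(-3) = -8 - -6 = -2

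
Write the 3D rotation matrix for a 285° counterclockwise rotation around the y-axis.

Rotation matrix for counterclockwise 285° around y-axis:
cos(285°) = 0.2588, sin(285°) = -0.9659
Result: [[0.2588, 0, -0.9659], [0, 1, 0], [0.9659, 0, 0.2588]]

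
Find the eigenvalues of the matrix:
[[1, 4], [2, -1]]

Characteristic equation: det(A - λI) = 0
λ² - (trace)λ + (det) = 0
trace = 1 + -1 = 0, det = (1)(-1) - (4)(2) = -9
λ² - (0)λ + (-9) = 0
λ = (0 ± √((0)² - 4·(-9))) / 2 = (0 ± √36) / 2
Solving: λ = -3, 3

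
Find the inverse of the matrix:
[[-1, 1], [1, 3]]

For [[a,b],[c,d]], inverse = (1/det)·[[d,-b],[-c,a]]
det = (-1)(3) - (1)(1) = -3 - 1 = -4
Inverse = (1/-4)·[[3, -1], [-1, -1]]
= [[-3/4, 1/4], [1/4, 1/4]]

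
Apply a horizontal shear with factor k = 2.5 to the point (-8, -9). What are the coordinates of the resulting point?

Shear matrix for horizontal shear with factor k = 2.5:
[[1, 2.50], [0, 1]]
Result: (-8, -9) → (-30.5, -9)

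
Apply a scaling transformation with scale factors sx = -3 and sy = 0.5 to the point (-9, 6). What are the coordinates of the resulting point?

Scaling matrix:
[[-3, 0], [0, 0.50]]
Result: (-9 × -3, 6 × 0.5) = (27, 3)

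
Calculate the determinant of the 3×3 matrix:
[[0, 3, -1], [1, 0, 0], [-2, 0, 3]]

Expansion along first row:
det = 0·det([[0,0],[0,3]]) - 3·det([[1,0],[-2,3]]) + -1·det([[1,0],[-2,0]])
    = 0·(0·3 - 0·0) - 3·(1·3 - 0·-2) + -1·(1·0 - 0·-2)
    = 0·0 - 3·3 + -1·0
    = 0 + -9 + 0 = -9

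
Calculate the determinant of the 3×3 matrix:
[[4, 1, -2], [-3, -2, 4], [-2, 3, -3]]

Expansion along first row:
det = 4·det([[-2,4],[3,-3]]) - 1·det([[-3,4],[-2,-3]]) + -2·det([[-3,-2],[-2,3]])
    = 4·(-2·-3 - 4·3) - 1·(-3·-3 - 4·-2) + -2·(-3·3 - -2·-2)
    = 4·-6 - 1·17 + -2·-13
    = -24 + -17 + 26 = -15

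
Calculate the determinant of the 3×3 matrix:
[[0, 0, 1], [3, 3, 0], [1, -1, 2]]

Expansion along first row:
det = 0·det([[3,0],[-1,2]]) - 0·det([[3,0],[1,2]]) + 1·det([[3,3],[1,-1]])
    = 0·(3·2 - 0·-1) - 0·(3·2 - 0·1) + 1·(3·-1 - 3·1)
    = 0·6 - 0·6 + 1·-6
    = 0 + 0 + -6 = -6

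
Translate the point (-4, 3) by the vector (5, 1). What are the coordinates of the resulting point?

Translation by (5, 1) (homogeneous matrix [[1, 0, 5], [0, 1, 1], [0, 0, 1]]):
x' = -4 + 5 = 1
y' = 3 + 1 = 4
Result: (1, 4)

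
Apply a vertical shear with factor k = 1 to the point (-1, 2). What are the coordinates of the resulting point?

Shear matrix for vertical shear with factor k = 1:
[[1, 0], [1, 1]]
Result: (-1, 2) → (-1, 1)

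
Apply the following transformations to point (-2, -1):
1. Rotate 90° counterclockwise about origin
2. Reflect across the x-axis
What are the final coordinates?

Step 1: Rotate 90° → (1, -2)
Step 2: Reflect across x-axis → (1, 2)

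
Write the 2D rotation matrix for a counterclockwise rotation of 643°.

Rotation matrix formula: [[cos θ, -sin θ], [sin θ, cos θ]]
For θ = 643°:
cos(643°) = 0.2250
sin(643°) = -0.9744
Result: [[0.2250, 0.9744], [-0.9744, 0.2250]]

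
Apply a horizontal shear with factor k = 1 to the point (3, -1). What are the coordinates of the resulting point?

Shear matrix for horizontal shear with factor k = 1:
[[1, 1], [0, 1]]
Result: (3, -1) → (2, -1)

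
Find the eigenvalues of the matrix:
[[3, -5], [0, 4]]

Characteristic equation: det(A - λI) = 0
λ² - (trace)λ + (det) = 0
trace = 3 + 4 = 7, det = (3)(4) - (-5)(0) = 12
λ² - (7)λ + (12) = 0
λ = (7 ± √((7)² - 4·(12))) / 2 = (7 ± √1) / 2
Solving: λ = 3, 4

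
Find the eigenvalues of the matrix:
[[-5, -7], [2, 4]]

Characteristic equation: det(A - λI) = 0
λ² - (trace)λ + (det) = 0
trace = -5 + 4 = -1, det = (-5)(4) - (-7)(2) = -6
λ² - (-1)λ + (-6) = 0
λ = (-1 ± √((-1)² - 4·(-6))) / 2 = (-1 ± √25) / 2
Solving: λ = -3, 2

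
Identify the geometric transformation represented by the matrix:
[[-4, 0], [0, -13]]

This matrix represents: non-uniform scaling by sx = -4, sy = -13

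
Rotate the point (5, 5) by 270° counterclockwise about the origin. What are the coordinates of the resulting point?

Rotation matrix for 270°: [[cos 270°, -sin 270°], [sin 270°, cos 270°]] = [[0, 1], [-1, 0]]
[[0, 1], [-1, 0]] × [5, 5]ᵀ = [5, -5]ᵀ
Result: (5, -5)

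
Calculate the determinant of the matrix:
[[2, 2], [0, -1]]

For a 2×2 matrix [[a, b], [c, d]], det = ad - bc
det = (2)(-1) - (2)(0) = -2 - 0 = -2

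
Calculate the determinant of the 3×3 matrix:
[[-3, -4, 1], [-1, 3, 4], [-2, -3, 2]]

Expansion along first row:
det = -3·det([[3,4],[-3,2]]) - -4·det([[-1,4],[-2,2]]) + 1·det([[-1,3],[-2,-3]])
    = -3·(3·2 - 4·-3) - -4·(-1·2 - 4·-2) + 1·(-1·-3 - 3·-2)
    = -3·18 - -4·6 + 1·9
    = -54 + 24 + 9 = -21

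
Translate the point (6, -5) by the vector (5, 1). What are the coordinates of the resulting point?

Translation by (5, 1) (homogeneous matrix [[1, 0, 5], [0, 1, 1], [0, 0, 1]]):
x' = 6 + 5 = 11
y' = -5 + 1 = -4
Result: (11, -4)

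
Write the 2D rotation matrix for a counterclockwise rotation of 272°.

Rotation matrix formula: [[cos θ, -sin θ], [sin θ, cos θ]]
For θ = 272°:
cos(272°) = 0.0349
sin(272°) = -0.9994
Result: [[0.0349, 0.9994], [-0.9994, 0.0349]]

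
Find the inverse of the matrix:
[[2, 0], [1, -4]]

For [[a,b],[c,d]], inverse = (1/det)·[[d,-b],[-c,a]]
det = (2)(-4) - (0)(1) = -8 - 0 = -8
Inverse = (1/-8)·[[-4, 0], [-1, 2]]
= [[1/2, 0], [1/8, -1/4]]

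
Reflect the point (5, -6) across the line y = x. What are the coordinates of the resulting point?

Reflection across line y = x: (5, -6) → (-6, 5)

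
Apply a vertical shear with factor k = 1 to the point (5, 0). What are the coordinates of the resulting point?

Shear matrix for vertical shear with factor k = 1:
[[1, 0], [1, 1]]
Result: (5, 0) → (5, 5)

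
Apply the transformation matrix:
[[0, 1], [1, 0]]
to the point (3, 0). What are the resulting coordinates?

Matrix multiplication:
[[0, 1], [1, 0]] × [3, 0]ᵀ
= [(0)(3) + (1)(0), (1)(3) + (0)(0)]ᵀ
= [0, 3]ᵀ
Result: (0, 3)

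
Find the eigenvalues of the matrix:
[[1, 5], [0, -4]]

Characteristic equation: det(A - λI) = 0
λ² - (trace)λ + (det) = 0
trace = 1 + -4 = -3, det = (1)(-4) - (5)(0) = -4
λ² - (-3)λ + (-4) = 0
λ = (-3 ± √((-3)² - 4·(-4))) / 2 = (-3 ± √25) / 2
Solving: λ = -4, 1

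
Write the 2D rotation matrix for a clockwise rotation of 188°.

Rotation matrix formula: [[cos θ, -sin θ], [sin θ, cos θ]]
A clockwise rotation by 188° is equivalent to a counterclockwise rotation by -188°.
For θ = -188°:
cos(-188°) = -0.9903
sin(-188°) = 0.1392
Result: [[-0.9903, -0.1392], [0.1392, -0.9903]]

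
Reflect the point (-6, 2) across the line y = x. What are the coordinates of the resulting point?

Reflection across line y = x: (-6, 2) → (2, -6)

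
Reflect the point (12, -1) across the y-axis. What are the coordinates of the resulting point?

Reflection across y-axis: (12, -1) → (-12, -1)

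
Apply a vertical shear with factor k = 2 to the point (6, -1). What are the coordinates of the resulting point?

Shear matrix for vertical shear with factor k = 2:
[[1, 0], [2, 1]]
Result: (6, -1) → (6, 11)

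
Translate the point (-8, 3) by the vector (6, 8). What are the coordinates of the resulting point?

Translation by (6, 8) (homogeneous matrix [[1, 0, 6], [0, 1, 8], [0, 0, 1]]):
x' = -8 + 6 = -2
y' = 3 + 8 = 11
Result: (-2, 11)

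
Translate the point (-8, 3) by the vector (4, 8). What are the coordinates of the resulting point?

Translation by (4, 8) (homogeneous matrix [[1, 0, 4], [0, 1, 8], [0, 0, 1]]):
x' = -8 + 4 = -4
y' = 3 + 8 = 11
Result: (-4, 11)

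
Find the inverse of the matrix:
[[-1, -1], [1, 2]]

For [[a,b],[c,d]], inverse = (1/det)·[[d,-b],[-c,a]]
det = (-1)(2) - (-1)(1) = -2 - -1 = -1
Inverse = (1/-1)·[[2, 1], [-1, -1]]
= [[-2, -1], [1, 1]]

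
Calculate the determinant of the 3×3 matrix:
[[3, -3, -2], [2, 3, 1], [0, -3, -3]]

Expansion along first row:
det = 3·det([[3,1],[-3,-3]]) - -3·det([[2,1],[0,-3]]) + -2·det([[2,3],[0,-3]])
    = 3·(3·-3 - 1·-3) - -3·(2·-3 - 1·0) + -2·(2·-3 - 3·0)
    = 3·-6 - -3·-6 + -2·-6
    = -18 + -18 + 12 = -24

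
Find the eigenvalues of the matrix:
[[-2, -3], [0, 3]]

Characteristic equation: det(A - λI) = 0
λ² - (trace)λ + (det) = 0
trace = -2 + 3 = 1, det = (-2)(3) - (-3)(0) = -6
λ² - (1)λ + (-6) = 0
λ = (1 ± √((1)² - 4·(-6))) / 2 = (1 ± √25) / 2
Solving: λ = -2, 3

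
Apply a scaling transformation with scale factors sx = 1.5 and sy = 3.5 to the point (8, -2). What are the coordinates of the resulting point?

Scaling matrix:
[[1.50, 0], [0, 3.50]]
Result: (8 × 1.5, -2 × 3.5) = (12, -7)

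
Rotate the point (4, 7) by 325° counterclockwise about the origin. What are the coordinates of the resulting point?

Rotation matrix for 325°: [[cos 325°, -sin 325°], [sin 325°, cos 325°]] ≈ [[0.819152, 0.573576], [-0.573576, 0.819152]]
[[0.819152, 0.573576], [-0.573576, 0.819152]] × [4, 7]ᵀ ≈ [7.2916, 3.4398]ᵀ
Result: (7.2916, 3.4398)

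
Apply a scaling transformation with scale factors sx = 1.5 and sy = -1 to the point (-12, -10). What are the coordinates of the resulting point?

Scaling matrix:
[[1.50, 0], [0, -1]]
Result: (-12 × 1.5, -10 × -1) = (-18, 10)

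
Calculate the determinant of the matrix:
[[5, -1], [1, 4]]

For a 2×2 matrix [[a, b], [c, d]], det = ad - bc
det = (5)(4) - (-1)(1) = 20 - -1 = 21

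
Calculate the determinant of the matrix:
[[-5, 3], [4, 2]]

For a 2×2 matrix [[a, b], [c, d]], det = ad - bc
det = (-5)(2) - (3)(4) = -10 - 12 = -22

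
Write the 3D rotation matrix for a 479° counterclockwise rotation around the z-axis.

Rotation matrix for counterclockwise 479° around z-axis:
cos(479°) = -0.4848, sin(479°) = 0.8746
Result: [[-0.4848, -0.8746, 0], [0.8746, -0.4848, 0], [0, 0, 1]]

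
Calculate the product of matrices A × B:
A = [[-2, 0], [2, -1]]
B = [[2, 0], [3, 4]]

Matrix multiplication:
C[0][0] = -2×2 + 0×3 = -4
C[0][1] = -2×0 + 0×4 = 0
C[1][0] = 2×2 + -1×3 = 1
C[1][1] = 2×0 + -1×4 = -4
Result: [[-4, 0], [1, -4]]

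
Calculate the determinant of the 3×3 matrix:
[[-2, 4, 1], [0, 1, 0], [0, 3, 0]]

Expansion along first row:
det = -2·det([[1,0],[3,0]]) - 4·det([[0,0],[0,0]]) + 1·det([[0,1],[0,3]])
    = -2·(1·0 - 0·3) - 4·(0·0 - 0·0) + 1·(0·3 - 1·0)
    = -2·0 - 4·0 + 1·0
    = 0 + 0 + 0 = 0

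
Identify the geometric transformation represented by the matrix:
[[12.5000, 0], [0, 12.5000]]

This matrix represents: uniform scaling by factor 12.5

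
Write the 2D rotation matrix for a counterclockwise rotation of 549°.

Rotation matrix formula: [[cos θ, -sin θ], [sin θ, cos θ]]
For θ = 549°:
cos(549°) = -0.9877
sin(549°) = -0.1564
Result: [[-0.9877, 0.1564], [-0.1564, -0.9877]]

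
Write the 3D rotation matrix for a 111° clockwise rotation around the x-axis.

Rotation matrix for clockwise 111° around x-axis:
A clockwise rotation by 111° is a counterclockwise rotation by -111°.
cos(-111°) = -0.3584, sin(-111°) = -0.9336
Result: [[1, 0, 0], [0, -0.3584, 0.9336], [0, -0.9336, -0.3584]]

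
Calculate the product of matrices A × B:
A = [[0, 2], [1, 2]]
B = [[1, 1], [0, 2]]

Matrix multiplication:
C[0][0] = 0×1 + 2×0 = 0
C[0][1] = 0×1 + 2×2 = 4
C[1][0] = 1×1 + 2×0 = 1
C[1][1] = 1×1 + 2×2 = 5
Result: [[0, 4], [1, 5]]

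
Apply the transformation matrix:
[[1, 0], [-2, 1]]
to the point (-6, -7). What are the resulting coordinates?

Matrix multiplication:
[[1, 0], [-2, 1]] × [-6, -7]ᵀ
= [(1)(-6) + (0)(-7), (-2)(-6) + (1)(-7)]ᵀ
= [-6, 5]ᵀ
Result: (-6, 5)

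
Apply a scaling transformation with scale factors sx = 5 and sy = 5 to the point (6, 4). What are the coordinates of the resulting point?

Scaling matrix:
[[5, 0], [0, 5]]
Result: (6 × 5, 4 × 5) = (30, 20)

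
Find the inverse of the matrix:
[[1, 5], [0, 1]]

For [[a,b],[c,d]], inverse = (1/det)·[[d,-b],[-c,a]]
det = (1)(1) - (5)(0) = 1 - 0 = 1
Inverse = [[1, -5], [0, 1]]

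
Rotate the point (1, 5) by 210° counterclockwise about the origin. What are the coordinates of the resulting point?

Rotation matrix for 210°: [[cos 210°, -sin 210°], [sin 210°, cos 210°]] ≈ [[-0.866025, 0.500000], [-0.500000, -0.866025]]
[[-0.866025, 0.500000], [-0.500000, -0.866025]] × [1, 5]ᵀ ≈ [1.6340, -4.8301]ᵀ
Result: (1.6340, -4.8301)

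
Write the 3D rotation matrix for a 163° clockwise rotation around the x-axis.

Rotation matrix for clockwise 163° around x-axis:
A clockwise rotation by 163° is a counterclockwise rotation by -163°.
cos(-163°) = -0.9563, sin(-163°) = -0.2924
Result: [[1, 0, 0], [0, -0.9563, 0.2924], [0, -0.2924, -0.9563]]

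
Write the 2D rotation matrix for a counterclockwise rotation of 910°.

Rotation matrix formula: [[cos θ, -sin θ], [sin θ, cos θ]]
For θ = 910°:
cos(910°) = -0.9848
sin(910°) = -0.1736
Result: [[-0.9848, 0.1736], [-0.1736, -0.9848]]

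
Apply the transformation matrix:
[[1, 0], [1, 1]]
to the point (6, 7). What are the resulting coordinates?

Matrix multiplication:
[[1, 0], [1, 1]] × [6, 7]ᵀ
= [(1)(6) + (0)(7), (1)(6) + (1)(7)]ᵀ
= [6, 13]ᵀ
Result: (6, 13)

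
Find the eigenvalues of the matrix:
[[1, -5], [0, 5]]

Characteristic equation: det(A - λI) = 0
λ² - (trace)λ + (det) = 0
trace = 1 + 5 = 6, det = (1)(5) - (-5)(0) = 5
λ² - (6)λ + (5) = 0
λ = (6 ± √((6)² - 4·(5))) / 2 = (6 ± √16) / 2
Solving: λ = 1, 5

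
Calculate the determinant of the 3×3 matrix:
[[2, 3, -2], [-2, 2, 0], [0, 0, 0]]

Expansion along first row:
det = 2·det([[2,0],[0,0]]) - 3·det([[-2,0],[0,0]]) + -2·det([[-2,2],[0,0]])
    = 2·(2·0 - 0·0) - 3·(-2·0 - 0·0) + -2·(-2·0 - 2·0)
    = 2·0 - 3·0 + -2·0
    = 0 + 0 + 0 = 0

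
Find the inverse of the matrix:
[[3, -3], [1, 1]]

For [[a,b],[c,d]], inverse = (1/det)·[[d,-b],[-c,a]]
det = (3)(1) - (-3)(1) = 3 - -3 = 6
Inverse = (1/6)·[[1, 3], [-1, 3]]
= [[1/6, 1/2], [-1/6, 1/2]]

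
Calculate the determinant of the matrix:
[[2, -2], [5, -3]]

For a 2×2 matrix [[a, b], [c, d]], det = ad - bc
det = (2)(-3) - (-2)(5) = -6 - -10 = 4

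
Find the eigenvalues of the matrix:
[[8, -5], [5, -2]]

Characteristic equation: det(A - λI) = 0
λ² - (trace)λ + (det) = 0
trace = 8 + -2 = 6, det = (8)(-2) - (-5)(5) = 9
λ² - (6)λ + (9) = 0
λ = (6 ± √((6)² - 4·(9))) / 2 = (6 ± √0) / 2
Solving: λ = 3, 3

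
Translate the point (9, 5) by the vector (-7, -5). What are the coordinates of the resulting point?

Translation by (-7, -5) (homogeneous matrix [[1, 0, -7], [0, 1, -5], [0, 0, 1]]):
x' = 9 + -7 = 2
y' = 5 + -5 = 0
Result: (2, 0)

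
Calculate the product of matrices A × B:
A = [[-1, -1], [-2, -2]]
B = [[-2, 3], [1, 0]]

Matrix multiplication:
C[0][0] = -1×-2 + -1×1 = 1
C[0][1] = -1×3 + -1×0 = -3
C[1][0] = -2×-2 + -2×1 = 2
C[1][1] = -2×3 + -2×0 = -6
Result: [[1, -3], [2, -6]]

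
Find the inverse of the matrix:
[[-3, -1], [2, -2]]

For [[a,b],[c,d]], inverse = (1/det)·[[d,-b],[-c,a]]
det = (-3)(-2) - (-1)(2) = 6 - -2 = 8
Inverse = (1/8)·[[-2, 1], [-2, -3]]
= [[-1/4, 1/8], [-1/4, -3/8]]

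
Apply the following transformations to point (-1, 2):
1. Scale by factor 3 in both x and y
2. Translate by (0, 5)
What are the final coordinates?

Step 1: Scale (-1, 2) by 3 → (-3, 6)
Step 2: Translate by (0, 5) → (-3, 11)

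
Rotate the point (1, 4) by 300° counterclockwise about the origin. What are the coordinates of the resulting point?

Rotation matrix for 300°: [[cos 300°, -sin 300°], [sin 300°, cos 300°]] ≈ [[0.500000, 0.866025], [-0.866025, 0.500000]]
[[0.500000, 0.866025], [-0.866025, 0.500000]] × [1, 4]ᵀ ≈ [3.9641, 1.1340]ᵀ
Result: (3.9641, 1.1340)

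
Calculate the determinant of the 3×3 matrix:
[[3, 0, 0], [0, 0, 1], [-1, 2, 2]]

Expansion along first row:
det = 3·det([[0,1],[2,2]]) - 0·det([[0,1],[-1,2]]) + 0·det([[0,0],[-1,2]])
    = 3·(0·2 - 1·2) - 0·(0·2 - 1·-1) + 0·(0·2 - 0·-1)
    = 3·-2 - 0·1 + 0·0
    = -6 + 0 + 0 = -6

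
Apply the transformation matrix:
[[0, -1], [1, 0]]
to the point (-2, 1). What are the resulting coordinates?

Matrix multiplication:
[[0, -1], [1, 0]] × [-2, 1]ᵀ
= [(0)(-2) + (-1)(1), (1)(-2) + (0)(1)]ᵀ
= [-1, -2]ᵀ
Result: (-1, -2)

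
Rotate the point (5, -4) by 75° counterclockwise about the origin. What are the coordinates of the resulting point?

Rotation matrix for 75°: [[cos 75°, -sin 75°], [sin 75°, cos 75°]] ≈ [[0.258819, -0.965926], [0.965926, 0.258819]]
[[0.258819, -0.965926], [0.965926, 0.258819]] × [5, -4]ᵀ ≈ [5.1578, 3.7944]ᵀ
Result: (5.1578, 3.7944)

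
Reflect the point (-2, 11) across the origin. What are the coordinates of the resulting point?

Reflection across origin: (-2, 11) → (2, -11)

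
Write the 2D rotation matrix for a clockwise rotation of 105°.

Rotation matrix formula: [[cos θ, -sin θ], [sin θ, cos θ]]
A clockwise rotation by 105° is equivalent to a counterclockwise rotation by -105°.
For θ = -105°:
cos(-105°) = -0.2588
sin(-105°) = -0.9659
Result: [[-0.2588, 0.9659], [-0.9659, -0.2588]]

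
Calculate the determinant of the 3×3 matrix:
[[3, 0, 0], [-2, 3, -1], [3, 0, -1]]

Expansion along first row:
det = 3·det([[3,-1],[0,-1]]) - 0·det([[-2,-1],[3,-1]]) + 0·det([[-2,3],[3,0]])
    = 3·(3·-1 - -1·0) - 0·(-2·-1 - -1·3) + 0·(-2·0 - 3·3)
    = 3·-3 - 0·5 + 0·-9
    = -9 + 0 + 0 = -9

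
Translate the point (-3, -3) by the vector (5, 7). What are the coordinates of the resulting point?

Translation by (5, 7) (homogeneous matrix [[1, 0, 5], [0, 1, 7], [0, 0, 1]]):
x' = -3 + 5 = 2
y' = -3 + 7 = 4
Result: (2, 4)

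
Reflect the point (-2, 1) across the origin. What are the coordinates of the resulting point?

Reflection across origin: (-2, 1) → (2, -1)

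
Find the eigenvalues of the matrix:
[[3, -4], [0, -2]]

Characteristic equation: det(A - λI) = 0
λ² - (trace)λ + (det) = 0
trace = 3 + -2 = 1, det = (3)(-2) - (-4)(0) = -6
λ² - (1)λ + (-6) = 0
λ = (1 ± √((1)² - 4·(-6))) / 2 = (1 ± √25) / 2
Solving: λ = -2, 3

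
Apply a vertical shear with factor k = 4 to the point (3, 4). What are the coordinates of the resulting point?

Shear matrix for vertical shear with factor k = 4:
[[1, 0], [4, 1]]
Result: (3, 4) → (3, 16)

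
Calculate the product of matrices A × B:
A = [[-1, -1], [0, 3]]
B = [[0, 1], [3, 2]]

Matrix multiplication:
C[0][0] = -1×0 + -1×3 = -3
C[0][1] = -1×1 + -1×2 = -3
C[1][0] = 0×0 + 3×3 = 9
C[1][1] = 0×1 + 3×2 = 6
Result: [[-3, -3], [9, 6]]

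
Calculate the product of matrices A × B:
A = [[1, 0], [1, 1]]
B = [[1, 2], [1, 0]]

Matrix multiplication:
C[0][0] = 1×1 + 0×1 = 1
C[0][1] = 1×2 + 0×0 = 2
C[1][0] = 1×1 + 1×1 = 2
C[1][1] = 1×2 + 1×0 = 2
Result: [[1, 2], [2, 2]]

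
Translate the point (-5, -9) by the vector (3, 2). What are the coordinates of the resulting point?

Translation by (3, 2) (homogeneous matrix [[1, 0, 3], [0, 1, 2], [0, 0, 1]]):
x' = -5 + 3 = -2
y' = -9 + 2 = -7
Result: (-2, -7)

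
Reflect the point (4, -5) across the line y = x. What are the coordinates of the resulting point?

Reflection across line y = x: (4, -5) → (-5, 4)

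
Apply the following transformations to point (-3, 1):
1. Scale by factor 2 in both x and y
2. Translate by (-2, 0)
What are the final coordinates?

Step 1: Scale (-3, 1) by 2 → (-6, 2)
Step 2: Translate by (-2, 0) → (-8, 2)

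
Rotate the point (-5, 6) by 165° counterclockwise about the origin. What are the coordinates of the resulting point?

Rotation matrix for 165°: [[cos 165°, -sin 165°], [sin 165°, cos 165°]] ≈ [[-0.965926, -0.258819], [0.258819, -0.965926]]
[[-0.965926, -0.258819], [0.258819, -0.965926]] × [-5, 6]ᵀ ≈ [3.2767, -7.0897]ᵀ
Result: (3.2767, -7.0897)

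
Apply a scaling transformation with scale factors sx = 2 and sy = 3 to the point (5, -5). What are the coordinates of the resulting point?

Scaling matrix:
[[2, 0], [0, 3]]
Result: (5 × 2, -5 × 3) = (10, -15)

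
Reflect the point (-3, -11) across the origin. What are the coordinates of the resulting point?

Reflection across origin: (-3, -11) → (3, 11)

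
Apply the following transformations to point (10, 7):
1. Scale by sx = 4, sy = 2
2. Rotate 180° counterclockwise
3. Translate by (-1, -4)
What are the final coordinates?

Step 1: Scale → (40, 14)
Step 2: Rotate 180° → (-40, -14)
Step 3: Translate → (-41, -18)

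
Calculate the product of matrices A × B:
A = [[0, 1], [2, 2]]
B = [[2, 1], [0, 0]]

Matrix multiplication:
C[0][0] = 0×2 + 1×0 = 0
C[0][1] = 0×1 + 1×0 = 0
C[1][0] = 2×2 + 2×0 = 4
C[1][1] = 2×1 + 2×0 = 2
Result: [[0, 0], [4, 2]]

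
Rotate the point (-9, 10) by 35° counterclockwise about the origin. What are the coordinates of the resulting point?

Rotation matrix for 35°: [[cos 35°, -sin 35°], [sin 35°, cos 35°]] ≈ [[0.819152, -0.573576], [0.573576, 0.819152]]
[[0.819152, -0.573576], [0.573576, 0.819152]] × [-9, 10]ᵀ ≈ [-13.1081, 3.0293]ᵀ
Result: (-13.1081, 3.0293)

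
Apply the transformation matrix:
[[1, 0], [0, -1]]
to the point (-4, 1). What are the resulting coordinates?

Matrix multiplication:
[[1, 0], [0, -1]] × [-4, 1]ᵀ
= [(1)(-4) + (0)(1), (0)(-4) + (-1)(1)]ᵀ
= [-4, -1]ᵀ
Result: (-4, -1)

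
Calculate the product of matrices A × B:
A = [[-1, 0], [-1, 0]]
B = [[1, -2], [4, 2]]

Matrix multiplication:
C[0][0] = -1×1 + 0×4 = -1
C[0][1] = -1×-2 + 0×2 = 2
C[1][0] = -1×1 + 0×4 = -1
C[1][1] = -1×-2 + 0×2 = 2
Result: [[-1, 2], [-1, 2]]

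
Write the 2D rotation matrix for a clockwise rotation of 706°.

Rotation matrix formula: [[cos θ, -sin θ], [sin θ, cos θ]]
A clockwise rotation by 706° is equivalent to a counterclockwise rotation by -706°.
For θ = -706°:
cos(-706°) = 0.9703
sin(-706°) = 0.2419
Result: [[0.9703, -0.2419], [0.2419, 0.9703]]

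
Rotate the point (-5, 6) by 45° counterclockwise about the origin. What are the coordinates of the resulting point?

Rotation matrix for 45°: [[cos 45°, -sin 45°], [sin 45°, cos 45°]] ≈ [[0.707107, -0.707107], [0.707107, 0.707107]]
[[0.707107, -0.707107], [0.707107, 0.707107]] × [-5, 6]ᵀ ≈ [-7.7782, 0.7071]ᵀ
Result: (-7.7782, 0.7071)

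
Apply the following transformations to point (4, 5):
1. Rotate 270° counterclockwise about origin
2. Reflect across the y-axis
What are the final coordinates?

Step 1: Rotate 270° → (5, -4)
Step 2: Reflect across y-axis → (-5, -4)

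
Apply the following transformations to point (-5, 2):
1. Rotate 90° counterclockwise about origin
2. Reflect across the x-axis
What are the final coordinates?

Step 1: Rotate 90° → (-2, -5)
Step 2: Reflect across x-axis → (-2, 5)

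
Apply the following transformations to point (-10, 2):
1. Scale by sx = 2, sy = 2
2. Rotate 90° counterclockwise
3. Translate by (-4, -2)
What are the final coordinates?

Step 1: Scale → (-20, 4)
Step 2: Rotate 90° → (-4, -20)
Step 3: Translate → (-8, -22)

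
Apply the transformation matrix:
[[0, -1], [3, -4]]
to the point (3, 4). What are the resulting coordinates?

Matrix multiplication:
[[0, -1], [3, -4]] × [3, 4]ᵀ
= [(0)(3) + (-1)(4), (3)(3) + (-4)(4)]ᵀ
= [-4, -7]ᵀ
Result: (-4, -7)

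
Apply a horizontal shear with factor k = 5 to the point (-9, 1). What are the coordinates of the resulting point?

Shear matrix for horizontal shear with factor k = 5:
[[1, 5], [0, 1]]
Result: (-9, 1) → (-4, 1)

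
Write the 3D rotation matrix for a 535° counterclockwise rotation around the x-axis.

Rotation matrix for counterclockwise 535° around x-axis:
cos(535°) = -0.9962, sin(535°) = 0.0872
Result: [[1, 0, 0], [0, -0.9962, -0.0872], [0, 0.0872, -0.9962]]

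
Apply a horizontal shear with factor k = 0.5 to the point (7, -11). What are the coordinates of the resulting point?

Shear matrix for horizontal shear with factor k = 0.5:
[[1, 0.50], [0, 1]]
Result: (7, -11) → (1.5, -11)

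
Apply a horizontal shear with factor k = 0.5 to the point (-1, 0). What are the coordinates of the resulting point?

Shear matrix for horizontal shear with factor k = 0.5:
[[1, 0.50], [0, 1]]
Result: (-1, 0) → (-1, 0)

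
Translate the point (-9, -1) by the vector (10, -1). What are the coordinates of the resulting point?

Translation by (10, -1) (homogeneous matrix [[1, 0, 10], [0, 1, -1], [0, 0, 1]]):
x' = -9 + 10 = 1
y' = -1 + -1 = -2
Result: (1, -2)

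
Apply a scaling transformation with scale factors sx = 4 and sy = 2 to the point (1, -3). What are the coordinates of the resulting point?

Scaling matrix:
[[4, 0], [0, 2]]
Result: (1 × 4, -3 × 2) = (4, -6)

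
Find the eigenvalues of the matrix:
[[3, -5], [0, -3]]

Characteristic equation: det(A - λI) = 0
λ² - (trace)λ + (det) = 0
trace = 3 + -3 = 0, det = (3)(-3) - (-5)(0) = -9
λ² - (0)λ + (-9) = 0
λ = (0 ± √((0)² - 4·(-9))) / 2 = (0 ± √36) / 2
Solving: λ = -3, 3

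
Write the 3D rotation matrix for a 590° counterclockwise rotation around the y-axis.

Rotation matrix for counterclockwise 590° around y-axis:
cos(590°) = -0.6428, sin(590°) = -0.7660
Result: [[-0.6428, 0, -0.7660], [0, 1, 0], [0.7660, 0, -0.6428]]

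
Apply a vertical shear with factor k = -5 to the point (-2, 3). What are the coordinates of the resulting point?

Shear matrix for vertical shear with factor k = -5:
[[1, 0], [-5, 1]]
Result: (-2, 3) → (-2, 13)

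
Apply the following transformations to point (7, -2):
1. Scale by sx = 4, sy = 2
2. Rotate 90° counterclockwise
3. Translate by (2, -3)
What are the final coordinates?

Step 1: Scale → (28, -4)
Step 2: Rotate 90° → (4, 28)
Step 3: Translate → (6, 25)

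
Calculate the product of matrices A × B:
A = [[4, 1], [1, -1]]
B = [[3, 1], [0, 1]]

Matrix multiplication:
C[0][0] = 4×3 + 1×0 = 12
C[0][1] = 4×1 + 1×1 = 5
C[1][0] = 1×3 + -1×0 = 3
C[1][1] = 1×1 + -1×1 = 0
Result: [[12, 5], [3, 0]]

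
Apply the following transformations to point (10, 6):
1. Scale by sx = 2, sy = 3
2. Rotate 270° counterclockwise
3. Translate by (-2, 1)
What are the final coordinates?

Step 1: Scale → (20, 18)
Step 2: Rotate 270° → (18, -20)
Step 3: Translate → (16, -19)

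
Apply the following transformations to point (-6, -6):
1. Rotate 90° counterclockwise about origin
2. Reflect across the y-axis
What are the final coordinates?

Step 1: Rotate 90° → (6, -6)
Step 2: Reflect across y-axis → (-6, -6)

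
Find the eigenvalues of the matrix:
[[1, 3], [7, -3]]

Characteristic equation: det(A - λI) = 0
λ² - (trace)λ + (det) = 0
trace = 1 + -3 = -2, det = (1)(-3) - (3)(7) = -24
λ² - (-2)λ + (-24) = 0
λ = (-2 ± √((-2)² - 4·(-24))) / 2 = (-2 ± √100) / 2
Solving: λ = -6, 4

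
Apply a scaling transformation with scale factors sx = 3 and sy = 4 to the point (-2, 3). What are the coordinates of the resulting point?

Scaling matrix:
[[3, 0], [0, 4]]
Result: (-2 × 3, 3 × 4) = (-6, 12)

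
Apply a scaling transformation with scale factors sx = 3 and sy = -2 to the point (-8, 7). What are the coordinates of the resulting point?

Scaling matrix:
[[3, 0], [0, -2]]
Result: (-8 × 3, 7 × -2) = (-24, -14)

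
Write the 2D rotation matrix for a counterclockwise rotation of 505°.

Rotation matrix formula: [[cos θ, -sin θ], [sin θ, cos θ]]
For θ = 505°:
cos(505°) = -0.8192
sin(505°) = 0.5736
Result: [[-0.8192, -0.5736], [0.5736, -0.8192]]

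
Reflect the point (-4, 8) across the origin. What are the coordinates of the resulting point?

Reflection across origin: (-4, 8) → (4, -8)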